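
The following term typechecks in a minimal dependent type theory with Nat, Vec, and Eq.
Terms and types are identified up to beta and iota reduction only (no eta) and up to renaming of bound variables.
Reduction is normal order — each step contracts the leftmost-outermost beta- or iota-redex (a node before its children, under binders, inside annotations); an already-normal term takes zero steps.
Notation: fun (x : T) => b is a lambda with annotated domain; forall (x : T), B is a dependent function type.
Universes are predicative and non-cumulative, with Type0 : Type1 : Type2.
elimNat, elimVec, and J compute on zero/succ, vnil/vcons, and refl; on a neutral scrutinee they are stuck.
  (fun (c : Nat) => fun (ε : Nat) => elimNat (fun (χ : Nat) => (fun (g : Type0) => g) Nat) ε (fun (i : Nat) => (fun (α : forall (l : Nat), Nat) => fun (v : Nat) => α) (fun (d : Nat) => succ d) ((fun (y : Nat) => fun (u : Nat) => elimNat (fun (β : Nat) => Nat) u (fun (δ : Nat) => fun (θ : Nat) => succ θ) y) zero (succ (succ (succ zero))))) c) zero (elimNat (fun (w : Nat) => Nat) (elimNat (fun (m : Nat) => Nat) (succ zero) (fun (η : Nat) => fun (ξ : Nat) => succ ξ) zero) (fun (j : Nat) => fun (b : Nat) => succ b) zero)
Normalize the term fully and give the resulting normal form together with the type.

normal form:
  succ zero
type:
  Nat


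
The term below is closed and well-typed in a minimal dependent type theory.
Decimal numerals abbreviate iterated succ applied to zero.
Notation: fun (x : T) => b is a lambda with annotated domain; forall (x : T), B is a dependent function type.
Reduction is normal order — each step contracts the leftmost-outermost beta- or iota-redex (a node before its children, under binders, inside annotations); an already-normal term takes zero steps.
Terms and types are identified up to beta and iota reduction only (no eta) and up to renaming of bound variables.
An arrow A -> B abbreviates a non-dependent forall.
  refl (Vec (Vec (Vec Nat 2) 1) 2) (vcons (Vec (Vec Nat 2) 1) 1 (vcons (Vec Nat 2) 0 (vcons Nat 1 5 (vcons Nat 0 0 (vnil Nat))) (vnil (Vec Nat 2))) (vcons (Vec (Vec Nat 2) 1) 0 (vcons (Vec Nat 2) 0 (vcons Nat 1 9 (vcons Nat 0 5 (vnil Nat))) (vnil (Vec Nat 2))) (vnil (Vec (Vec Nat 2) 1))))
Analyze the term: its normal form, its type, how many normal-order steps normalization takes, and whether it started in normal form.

normal form:
  refl (Vec (Vec (Vec Nat 2) 1) 2) (vcons (Vec (Vec Nat 2) 1) 1 (vcons (Vec Nat 2) 0 (vcons Nat 1 5 (vcons Nat 0 0 (vnil Nat))) (vnil (Vec Nat 2))) (vcons (Vec (Vec Nat 2) 1) 0 (vcons (Vec Nat 2) 0 (vcons Nat 1 9 (vcons Nat 0 5 (vnil Nat))) (vnil (Vec Nat 2))) (vnil (Vec (Vec Nat 2) 1))))
the term's type:
  Eq (Vec (Vec (Vec Nat 2) 1) 2) (vcons (Vec (Vec Nat 2) 1) 1 (vcons (Vec Nat 2) 0 (vcons Nat 1 5 (vcons Nat 0 0 (vnil Nat))) (vnil (Vec Nat 2))) (vcons (Vec (Vec Nat 2) 1) 0 (vcons (Vec Nat 2) 0 (vcons Nat 1 9 (vcons Nat 0 5 (vnil Nat))) (vnil (Vec Nat 2))) (vnil (Vec (Vec Nat 2) 1)))) (vcons (Vec (Vec Nat 2) 1) 1 (vcons (Vec Nat 2) 0 (vcons Nat 1 5 (vcons Nat 0 0 (vnil Nat))) (vnil (Vec Nat 2))) (vcons (Vec (Vec Nat 2) 1) 0 (vcons (Vec Nat 2) 0 (vcons Nat 1 9 (vcons Nat 0 5 (vnil Nat))) (vnil (Vec Nat 2))) (vnil (Vec (Vec Nat 2) 1))))
steps to reach normal form (normal order): 0
term was already normal: yes


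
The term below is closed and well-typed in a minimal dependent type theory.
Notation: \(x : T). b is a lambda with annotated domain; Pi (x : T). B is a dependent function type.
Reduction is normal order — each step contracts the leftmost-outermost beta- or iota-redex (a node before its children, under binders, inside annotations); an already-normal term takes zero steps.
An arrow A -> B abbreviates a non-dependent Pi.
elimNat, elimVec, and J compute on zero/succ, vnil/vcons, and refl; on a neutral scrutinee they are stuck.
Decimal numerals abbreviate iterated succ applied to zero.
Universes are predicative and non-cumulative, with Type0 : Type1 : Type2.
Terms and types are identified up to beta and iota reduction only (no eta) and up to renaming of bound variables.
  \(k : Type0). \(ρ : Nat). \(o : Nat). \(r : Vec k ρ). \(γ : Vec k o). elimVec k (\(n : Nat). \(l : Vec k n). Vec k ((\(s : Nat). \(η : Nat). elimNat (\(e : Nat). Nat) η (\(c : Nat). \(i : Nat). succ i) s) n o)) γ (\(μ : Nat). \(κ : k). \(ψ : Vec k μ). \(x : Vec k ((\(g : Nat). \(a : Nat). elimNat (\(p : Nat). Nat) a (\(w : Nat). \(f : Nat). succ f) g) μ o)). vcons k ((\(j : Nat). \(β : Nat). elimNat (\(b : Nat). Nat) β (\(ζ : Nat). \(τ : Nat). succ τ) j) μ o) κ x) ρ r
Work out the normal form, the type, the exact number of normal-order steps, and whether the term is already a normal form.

normal form:
  \(k : Type0). \(ρ : Nat). \(o : Nat). \(r : Vec k ρ). \(γ : Vec k o). elimVec k (\(n : Nat). \(l : Vec k n). Vec k (elimNat (\(s : Nat). Nat) o (\(η : Nat). \(e : Nat). succ e) n)) γ (\(c : Nat). \(i : k). \(μ : Vec k c). \(κ : Vec k (elimNat (\(ψ : Nat). Nat) o (\(x : Nat). \(g : Nat). succ g) c)). vcons k (elimNat (\(a : Nat). Nat) o (\(p : Nat). \(w : Nat). succ w) c) i κ) ρ r
the term's type:
  Pi (k : Type0). Pi (ρ : Nat). Pi (o : Nat). Vec k ρ -> Vec k o -> Vec k (elimNat (\(r : Nat). Nat) o (\(γ : Nat). \(n : Nat). succ n) ρ)
steps to reach normal form (normal order): 6
started in normal form: no
first contracted redex: a beta-redex


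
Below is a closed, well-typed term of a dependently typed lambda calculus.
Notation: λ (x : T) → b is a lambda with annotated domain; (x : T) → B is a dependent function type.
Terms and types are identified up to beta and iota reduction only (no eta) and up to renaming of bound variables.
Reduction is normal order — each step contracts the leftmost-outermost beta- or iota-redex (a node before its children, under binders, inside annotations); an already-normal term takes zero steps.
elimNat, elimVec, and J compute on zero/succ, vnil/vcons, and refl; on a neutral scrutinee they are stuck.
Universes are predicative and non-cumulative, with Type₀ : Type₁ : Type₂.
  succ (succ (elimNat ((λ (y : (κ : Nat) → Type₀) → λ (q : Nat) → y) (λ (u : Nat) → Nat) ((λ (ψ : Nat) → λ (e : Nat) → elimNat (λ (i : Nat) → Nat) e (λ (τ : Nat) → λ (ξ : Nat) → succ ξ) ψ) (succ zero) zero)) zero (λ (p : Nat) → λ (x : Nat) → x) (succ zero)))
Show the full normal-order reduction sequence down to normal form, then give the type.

reduction (normal order):
  succ (succ (elimNat ((λ (y : (κ : Nat) → Type₀) → λ (q : Nat) → y) (λ (u : Nat) → Nat) ((λ (ψ : Nat) → λ (e : Nat) → elimNat (λ (i : Nat) → Nat) e (λ (τ : Nat) → λ (ξ : Nat) → succ ξ) ψ) (succ zero) zero)) zero (λ (p : Nat) → λ (x : Nat) → x) (succ zero)))
  ~> succ (succ ((λ (y : Nat) → λ (κ : Nat) → κ) zero (elimNat ((λ (q : (u : Nat) → Type₀) → λ (ψ : Nat) → q) (λ (e : Nat) → Nat) ((λ (i : Nat) → λ (τ : Nat) → elimNat (λ (ξ : Nat) → Nat) τ (λ (p : Nat) → λ (x : Nat) → succ x) i) (succ zero) zero)) zero (λ (g : Nat) → λ (l : Nat) → l) zero)))
  ~> succ (succ ((λ (y : Nat) → y) (elimNat ((λ (κ : (q : Nat) → Type₀) → λ (u : Nat) → κ) (λ (ψ : Nat) → Nat) ((λ (e : Nat) → λ (i : Nat) → elimNat (λ (τ : Nat) → Nat) i (λ (ξ : Nat) → λ (p : Nat) → succ p) e) (succ zero) zero)) zero (λ (x : Nat) → λ (g : Nat) → g) zero)))
  ~> succ (succ (elimNat ((λ (y : (κ : Nat) → Type₀) → λ (q : Nat) → y) (λ (u : Nat) → Nat) ((λ (ψ : Nat) → λ (e : Nat) → elimNat (λ (i : Nat) → Nat) e (λ (τ : Nat) → λ (ξ : Nat) → succ ξ) ψ) (succ zero) zero)) zero (λ (p : Nat) → λ (x : Nat) → x) zero))
  ~> succ (succ zero)
inferred type:
  Nat


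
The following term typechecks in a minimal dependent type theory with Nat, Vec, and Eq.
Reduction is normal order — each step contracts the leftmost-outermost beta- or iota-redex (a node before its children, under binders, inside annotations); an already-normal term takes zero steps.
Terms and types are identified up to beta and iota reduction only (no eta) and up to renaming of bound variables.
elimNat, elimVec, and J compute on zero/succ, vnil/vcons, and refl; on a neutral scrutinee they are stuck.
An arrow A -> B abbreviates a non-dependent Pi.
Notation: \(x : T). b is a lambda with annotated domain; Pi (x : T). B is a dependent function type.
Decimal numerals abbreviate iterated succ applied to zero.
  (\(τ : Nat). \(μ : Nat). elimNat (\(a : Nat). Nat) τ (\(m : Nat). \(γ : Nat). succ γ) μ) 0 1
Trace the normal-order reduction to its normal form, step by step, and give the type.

normal-order reduction sequence:
  (\(τ : Nat). \(μ : Nat). elimNat (\(a : Nat). Nat) τ (\(m : Nat). \(γ : Nat). succ γ) μ) 0 1
  ~> (\(τ : Nat). elimNat (\(μ : Nat). Nat) 0 (\(a : Nat). \(m : Nat). succ m) τ) 1
  ~> elimNat (\(τ : Nat). Nat) 0 (\(μ : Nat). \(a : Nat). succ a) 1
  ~> (\(τ : Nat). \(μ : Nat). succ μ) 0 (elimNat (\(a : Nat). Nat) 0 (\(m : Nat). \(γ : Nat). succ γ) 0)
  ~> (\(τ : Nat). succ τ) (elimNat (\(μ : Nat). Nat) 0 (\(a : Nat). \(m : Nat). succ m) 0)
  ~> succ (elimNat (\(τ : Nat). Nat) 0 (\(μ : Nat). \(a : Nat). succ a) 0)
  ~> 1
the term's type:
  Nat


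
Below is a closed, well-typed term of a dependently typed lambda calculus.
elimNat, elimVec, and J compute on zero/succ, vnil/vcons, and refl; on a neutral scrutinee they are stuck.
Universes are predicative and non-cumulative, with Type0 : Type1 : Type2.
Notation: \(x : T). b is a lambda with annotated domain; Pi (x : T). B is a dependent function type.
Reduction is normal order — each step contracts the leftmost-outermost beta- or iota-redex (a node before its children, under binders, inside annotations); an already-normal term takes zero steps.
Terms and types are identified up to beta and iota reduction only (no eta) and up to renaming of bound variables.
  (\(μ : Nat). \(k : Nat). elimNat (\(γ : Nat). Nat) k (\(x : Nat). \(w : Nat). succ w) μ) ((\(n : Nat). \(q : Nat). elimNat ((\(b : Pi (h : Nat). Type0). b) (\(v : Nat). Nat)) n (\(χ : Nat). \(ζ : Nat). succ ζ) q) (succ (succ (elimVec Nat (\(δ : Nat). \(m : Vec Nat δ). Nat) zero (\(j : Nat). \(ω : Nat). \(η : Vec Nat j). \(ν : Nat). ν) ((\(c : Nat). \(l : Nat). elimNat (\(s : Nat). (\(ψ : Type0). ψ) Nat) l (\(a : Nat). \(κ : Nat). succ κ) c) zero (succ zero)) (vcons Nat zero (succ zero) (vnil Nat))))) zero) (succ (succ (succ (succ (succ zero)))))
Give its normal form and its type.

reduced normal form:
  succ (succ (succ (succ (succ (succ (succ zero))))))
type:
  Nat


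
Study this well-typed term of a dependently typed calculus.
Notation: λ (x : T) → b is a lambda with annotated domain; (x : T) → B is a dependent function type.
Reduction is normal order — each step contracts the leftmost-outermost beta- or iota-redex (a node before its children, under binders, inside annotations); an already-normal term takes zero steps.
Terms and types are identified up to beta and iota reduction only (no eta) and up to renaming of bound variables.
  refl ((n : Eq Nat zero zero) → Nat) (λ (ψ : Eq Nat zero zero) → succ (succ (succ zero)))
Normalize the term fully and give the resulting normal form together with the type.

resulting normal form:
  refl ((n : Eq Nat zero zero) → Nat) (λ (ψ : Eq Nat zero zero) → succ (succ (succ zero)))
the term's type:
  Eq ((n : Eq Nat zero zero) → Nat) (λ (ψ : Eq Nat zero zero) → succ (succ (succ zero))) (λ (u : Eq Nat zero zero) → succ (succ (succ zero)))
observation: no redex remains anywhere in the term; it is its own normal form.


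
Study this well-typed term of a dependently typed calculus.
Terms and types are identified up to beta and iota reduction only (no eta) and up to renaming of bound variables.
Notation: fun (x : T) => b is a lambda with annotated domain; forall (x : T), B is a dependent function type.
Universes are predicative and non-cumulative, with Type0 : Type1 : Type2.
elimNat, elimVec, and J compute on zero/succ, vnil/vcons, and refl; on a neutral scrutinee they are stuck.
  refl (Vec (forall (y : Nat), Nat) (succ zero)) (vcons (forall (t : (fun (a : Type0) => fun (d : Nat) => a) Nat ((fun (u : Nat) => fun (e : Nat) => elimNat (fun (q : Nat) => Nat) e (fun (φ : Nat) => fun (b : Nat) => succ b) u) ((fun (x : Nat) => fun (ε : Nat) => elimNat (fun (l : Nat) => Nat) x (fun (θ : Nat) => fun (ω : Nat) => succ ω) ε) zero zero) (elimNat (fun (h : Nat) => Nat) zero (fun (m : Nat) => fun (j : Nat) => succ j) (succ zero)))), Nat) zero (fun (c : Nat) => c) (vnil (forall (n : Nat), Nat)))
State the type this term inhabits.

the term's type:
  Eq (Vec (forall (y : Nat), Nat) (succ zero)) (vcons (forall (t : Nat), Nat) zero (fun (a : Nat) => a) (vnil (forall (d : Nat), Nat))) (vcons (forall (u : Nat), Nat) zero (fun (e : Nat) => e) (vnil (forall (q : Nat), Nat)))


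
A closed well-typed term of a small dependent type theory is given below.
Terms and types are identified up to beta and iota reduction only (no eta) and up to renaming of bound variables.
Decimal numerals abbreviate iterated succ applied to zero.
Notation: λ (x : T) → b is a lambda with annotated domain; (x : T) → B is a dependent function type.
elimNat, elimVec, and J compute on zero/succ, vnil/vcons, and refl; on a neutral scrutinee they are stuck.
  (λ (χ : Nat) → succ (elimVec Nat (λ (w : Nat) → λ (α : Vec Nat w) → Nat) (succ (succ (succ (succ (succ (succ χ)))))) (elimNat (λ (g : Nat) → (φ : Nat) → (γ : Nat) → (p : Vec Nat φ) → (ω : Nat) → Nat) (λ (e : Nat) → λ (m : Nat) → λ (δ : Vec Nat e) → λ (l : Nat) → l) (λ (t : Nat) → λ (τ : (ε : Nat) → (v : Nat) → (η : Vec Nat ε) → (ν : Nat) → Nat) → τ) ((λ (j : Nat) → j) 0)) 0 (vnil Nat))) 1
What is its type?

type:
  Nat


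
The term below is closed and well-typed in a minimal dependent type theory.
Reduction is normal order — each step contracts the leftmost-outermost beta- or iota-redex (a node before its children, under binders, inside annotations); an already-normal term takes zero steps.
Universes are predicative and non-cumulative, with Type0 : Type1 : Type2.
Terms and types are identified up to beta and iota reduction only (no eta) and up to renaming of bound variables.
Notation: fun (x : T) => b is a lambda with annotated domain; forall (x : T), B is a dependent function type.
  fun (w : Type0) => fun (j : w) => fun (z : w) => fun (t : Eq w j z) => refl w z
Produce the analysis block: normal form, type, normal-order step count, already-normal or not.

resulting normal form:
  fun (w : Type0) => fun (j : w) => fun (z : w) => fun (t : Eq w j z) => refl w z
the term's type:
  forall (w : Type0), forall (j : w), forall (z : w), forall (t : Eq w j z), Eq w z z
steps to reach normal form (normal order): 0
already normal: yes


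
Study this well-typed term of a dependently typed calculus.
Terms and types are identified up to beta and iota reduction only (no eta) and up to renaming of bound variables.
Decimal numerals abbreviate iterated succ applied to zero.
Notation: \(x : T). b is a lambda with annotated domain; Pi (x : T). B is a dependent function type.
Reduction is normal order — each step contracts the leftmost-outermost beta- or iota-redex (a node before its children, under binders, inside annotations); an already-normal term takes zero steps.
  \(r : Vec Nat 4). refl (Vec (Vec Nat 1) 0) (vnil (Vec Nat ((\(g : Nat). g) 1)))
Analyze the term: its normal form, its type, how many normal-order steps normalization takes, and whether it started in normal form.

resulting normal form:
  \(r : Vec Nat 4). refl (Vec (Vec Nat 1) 0) (vnil (Vec Nat 1))
type:
  Pi (r : Vec Nat 4). Eq (Vec (Vec Nat 1) 0) (vnil (Vec Nat 1)) (vnil (Vec Nat 1))
reduction steps (normal order): 1
term was already normal: no
first contracted redex: a beta-redex


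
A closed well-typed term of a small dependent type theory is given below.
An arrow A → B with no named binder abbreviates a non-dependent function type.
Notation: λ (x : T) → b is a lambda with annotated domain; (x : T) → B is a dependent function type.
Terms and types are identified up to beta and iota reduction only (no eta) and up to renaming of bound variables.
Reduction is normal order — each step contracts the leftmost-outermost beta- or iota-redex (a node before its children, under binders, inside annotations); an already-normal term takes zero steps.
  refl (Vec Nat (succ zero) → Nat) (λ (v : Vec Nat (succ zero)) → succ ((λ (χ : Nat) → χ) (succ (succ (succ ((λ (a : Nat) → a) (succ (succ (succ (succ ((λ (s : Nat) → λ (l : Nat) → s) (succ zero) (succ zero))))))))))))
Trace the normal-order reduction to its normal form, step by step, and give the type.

normal-order reduction:
  refl (Vec Nat (succ zero) → Nat) (λ (v : Vec Nat (succ zero)) → succ ((λ (χ : Nat) → χ) (succ (succ (succ ((λ (a : Nat) → a) (succ (succ (succ (succ ((λ (s : Nat) → λ (l : Nat) → s) (succ zero) (succ zero))))))))))))
  ~> refl (Vec Nat (succ zero) → Nat) (λ (v : Vec Nat (succ zero)) → succ (succ (succ (succ ((λ (χ : Nat) → χ) (succ (succ (succ (succ ((λ (a : Nat) → λ (s : Nat) → a) (succ zero) (succ zero)))))))))))
  ~> refl (Vec Nat (succ zero) → Nat) (λ (v : Vec Nat (succ zero)) → succ (succ (succ (succ (succ (succ (succ (succ ((λ (χ : Nat) → λ (a : Nat) → χ) (succ zero) (succ zero))))))))))
  ~> refl (Vec Nat (succ zero) → Nat) (λ (v : Vec Nat (succ zero)) → succ (succ (succ (succ (succ (succ (succ (succ ((λ (χ : Nat) → succ zero) (succ zero))))))))))
  ~> refl (Vec Nat (succ zero) → Nat) (λ (v : Vec Nat (succ zero)) → succ (succ (succ (succ (succ (succ (succ (succ (succ zero)))))))))
type:
  Eq (Vec Nat (succ zero) → Nat) (λ (v : Vec Nat (succ zero)) → succ (succ (succ (succ (succ (succ (succ (succ (succ zero))))))))) (λ (χ : Vec Nat (succ zero)) → succ (succ (succ (succ (succ (succ (succ (succ (succ zero)))))))))


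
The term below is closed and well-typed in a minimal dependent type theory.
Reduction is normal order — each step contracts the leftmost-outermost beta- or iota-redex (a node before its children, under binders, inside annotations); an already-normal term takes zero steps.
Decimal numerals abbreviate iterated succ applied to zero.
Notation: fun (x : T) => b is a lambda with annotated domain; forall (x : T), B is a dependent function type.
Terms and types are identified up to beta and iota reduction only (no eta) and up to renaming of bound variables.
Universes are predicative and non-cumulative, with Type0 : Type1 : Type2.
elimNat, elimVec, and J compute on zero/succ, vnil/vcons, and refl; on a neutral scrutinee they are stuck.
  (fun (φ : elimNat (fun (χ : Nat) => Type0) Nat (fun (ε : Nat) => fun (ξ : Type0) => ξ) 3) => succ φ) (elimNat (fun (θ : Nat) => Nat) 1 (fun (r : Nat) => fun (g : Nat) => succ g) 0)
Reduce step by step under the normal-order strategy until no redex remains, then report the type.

normal-order reduction sequence:
  (fun (φ : elimNat (fun (χ : Nat) => Type0) Nat (fun (ε : Nat) => fun (ξ : Type0) => ξ) 3) => succ φ) (elimNat (fun (θ : Nat) => Nat) 1 (fun (r : Nat) => fun (g : Nat) => succ g) 0)
  ~> succ (elimNat (fun (φ : Nat) => Nat) 1 (fun (χ : Nat) => fun (ε : Nat) => succ ε) 0)
  ~> 2
inferred type:
  Nat


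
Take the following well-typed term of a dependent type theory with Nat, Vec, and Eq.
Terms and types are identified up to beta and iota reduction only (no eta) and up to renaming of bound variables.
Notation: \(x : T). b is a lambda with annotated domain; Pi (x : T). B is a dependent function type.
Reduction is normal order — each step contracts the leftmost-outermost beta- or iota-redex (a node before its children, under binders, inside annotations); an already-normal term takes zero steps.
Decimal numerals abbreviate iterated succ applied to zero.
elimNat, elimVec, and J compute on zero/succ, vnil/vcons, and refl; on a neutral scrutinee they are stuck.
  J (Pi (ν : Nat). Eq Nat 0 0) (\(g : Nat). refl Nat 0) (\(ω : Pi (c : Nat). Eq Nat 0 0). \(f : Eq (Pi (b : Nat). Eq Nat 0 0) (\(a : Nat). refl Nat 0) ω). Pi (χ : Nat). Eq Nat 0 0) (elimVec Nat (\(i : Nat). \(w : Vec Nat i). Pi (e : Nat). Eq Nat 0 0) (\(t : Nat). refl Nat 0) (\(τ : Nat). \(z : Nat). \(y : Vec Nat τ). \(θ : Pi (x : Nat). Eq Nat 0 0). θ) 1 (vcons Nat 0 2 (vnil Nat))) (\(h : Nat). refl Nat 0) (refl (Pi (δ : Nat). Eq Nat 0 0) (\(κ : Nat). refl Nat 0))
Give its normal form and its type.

reduced normal form:
  \(ν : Nat). refl Nat 0
the term's type:
  Pi (ν : Nat). Eq Nat 0 0
observation: reduction starts at a J iota-redex, and 7 normal-order steps reach the normal form.


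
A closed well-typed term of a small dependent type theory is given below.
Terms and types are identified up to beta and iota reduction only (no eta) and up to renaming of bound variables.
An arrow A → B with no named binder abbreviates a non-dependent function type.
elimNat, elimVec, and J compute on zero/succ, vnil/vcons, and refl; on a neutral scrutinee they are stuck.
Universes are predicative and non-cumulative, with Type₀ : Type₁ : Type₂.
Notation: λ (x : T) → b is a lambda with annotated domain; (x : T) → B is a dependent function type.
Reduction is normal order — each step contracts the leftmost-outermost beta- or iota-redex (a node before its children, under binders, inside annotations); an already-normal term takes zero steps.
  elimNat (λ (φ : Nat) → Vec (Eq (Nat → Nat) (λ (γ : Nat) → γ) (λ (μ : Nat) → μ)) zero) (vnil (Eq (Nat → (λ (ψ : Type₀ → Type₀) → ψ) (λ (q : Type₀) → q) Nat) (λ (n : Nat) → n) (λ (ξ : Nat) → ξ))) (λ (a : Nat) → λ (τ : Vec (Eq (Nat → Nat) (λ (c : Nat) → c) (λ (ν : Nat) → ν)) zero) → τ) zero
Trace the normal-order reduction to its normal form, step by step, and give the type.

reduction (normal order):
  elimNat (λ (φ : Nat) → Vec (Eq (Nat → Nat) (λ (γ : Nat) → γ) (λ (μ : Nat) → μ)) zero) (vnil (Eq (Nat → (λ (ψ : Type₀ → Type₀) → ψ) (λ (q : Type₀) → q) Nat) (λ (n : Nat) → n) (λ (ξ : Nat) → ξ))) (λ (a : Nat) → λ (τ : Vec (Eq (Nat → Nat) (λ (c : Nat) → c) (λ (ν : Nat) → ν)) zero) → τ) zero
  ~> vnil (Eq (Nat → (λ (φ : Type₀ → Type₀) → φ) (λ (γ : Type₀) → γ) Nat) (λ (μ : Nat) → μ) (λ (ψ : Nat) → ψ))
  ~> vnil (Eq (Nat → (λ (φ : Type₀) → φ) Nat) (λ (γ : Nat) → γ) (λ (μ : Nat) → μ))
  ~> vnil (Eq (Nat → Nat) (λ (φ : Nat) → φ) (λ (γ : Nat) → γ))
the term's type:
  Vec (Eq (Nat → Nat) (λ (φ : Nat) → φ) (λ (γ : Nat) → γ)) zero


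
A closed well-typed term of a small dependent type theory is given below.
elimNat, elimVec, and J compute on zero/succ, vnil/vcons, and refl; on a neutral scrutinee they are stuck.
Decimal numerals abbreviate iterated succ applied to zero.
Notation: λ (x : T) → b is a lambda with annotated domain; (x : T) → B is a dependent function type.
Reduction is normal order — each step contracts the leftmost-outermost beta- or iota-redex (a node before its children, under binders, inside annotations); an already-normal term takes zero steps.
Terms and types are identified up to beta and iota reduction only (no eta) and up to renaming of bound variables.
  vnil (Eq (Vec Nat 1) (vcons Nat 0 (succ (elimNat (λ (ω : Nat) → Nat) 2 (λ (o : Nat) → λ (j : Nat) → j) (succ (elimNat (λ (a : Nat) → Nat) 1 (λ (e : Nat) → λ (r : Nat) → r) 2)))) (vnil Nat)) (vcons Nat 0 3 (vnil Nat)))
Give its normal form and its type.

resulting normal form:
  vnil (Eq (Vec Nat 1) (vcons Nat 0 3 (vnil Nat)) (vcons Nat 0 3 (vnil Nat)))
type:
  Vec (Eq (Vec Nat 1) (vcons Nat 0 3 (vnil Nat)) (vcons Nat 0 3 (vnil Nat))) 0
observation: reduction starts at an elimNat iota-redex, and 14 normal-order steps reach the normal form.


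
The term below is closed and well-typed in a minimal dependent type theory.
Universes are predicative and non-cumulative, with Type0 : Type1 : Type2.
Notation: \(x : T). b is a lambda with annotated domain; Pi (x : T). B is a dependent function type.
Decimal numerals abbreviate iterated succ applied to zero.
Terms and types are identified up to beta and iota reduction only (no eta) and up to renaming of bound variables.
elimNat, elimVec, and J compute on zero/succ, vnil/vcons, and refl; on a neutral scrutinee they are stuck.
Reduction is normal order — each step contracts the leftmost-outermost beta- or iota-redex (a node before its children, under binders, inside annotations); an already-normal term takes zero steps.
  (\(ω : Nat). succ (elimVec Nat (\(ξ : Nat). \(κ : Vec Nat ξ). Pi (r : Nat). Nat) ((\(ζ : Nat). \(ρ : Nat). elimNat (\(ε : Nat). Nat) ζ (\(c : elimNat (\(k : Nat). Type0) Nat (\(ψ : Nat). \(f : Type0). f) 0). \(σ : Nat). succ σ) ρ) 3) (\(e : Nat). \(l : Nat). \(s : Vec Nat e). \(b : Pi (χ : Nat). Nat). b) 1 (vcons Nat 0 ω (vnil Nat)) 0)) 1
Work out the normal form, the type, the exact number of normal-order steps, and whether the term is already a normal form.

resulting normal form:
  4
type:
  Nat
reduction steps (normal order): 10
term was already normal: no
first contracted redex: a beta-redex


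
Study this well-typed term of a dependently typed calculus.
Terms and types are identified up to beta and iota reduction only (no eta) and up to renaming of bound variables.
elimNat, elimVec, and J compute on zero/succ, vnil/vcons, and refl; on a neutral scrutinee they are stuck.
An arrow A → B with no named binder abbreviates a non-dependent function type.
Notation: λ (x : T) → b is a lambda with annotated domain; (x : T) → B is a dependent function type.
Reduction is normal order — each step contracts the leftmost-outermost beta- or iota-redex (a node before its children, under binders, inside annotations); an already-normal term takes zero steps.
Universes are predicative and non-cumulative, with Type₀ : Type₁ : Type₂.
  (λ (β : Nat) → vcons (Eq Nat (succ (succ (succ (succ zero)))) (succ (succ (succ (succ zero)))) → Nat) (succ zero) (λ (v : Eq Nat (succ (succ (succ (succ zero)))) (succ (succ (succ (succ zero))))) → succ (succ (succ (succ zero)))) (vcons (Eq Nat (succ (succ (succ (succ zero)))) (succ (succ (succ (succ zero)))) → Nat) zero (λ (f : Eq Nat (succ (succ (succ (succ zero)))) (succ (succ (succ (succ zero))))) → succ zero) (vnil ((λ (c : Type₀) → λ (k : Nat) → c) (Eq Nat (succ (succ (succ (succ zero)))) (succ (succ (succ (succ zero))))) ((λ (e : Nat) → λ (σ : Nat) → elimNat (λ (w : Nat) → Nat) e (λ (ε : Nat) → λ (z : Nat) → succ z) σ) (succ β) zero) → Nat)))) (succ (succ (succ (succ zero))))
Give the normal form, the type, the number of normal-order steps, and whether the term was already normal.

reduced normal form:
  vcons (Eq Nat (succ (succ (succ (succ zero)))) (succ (succ (succ (succ zero)))) → Nat) (succ zero) (λ (β : Eq Nat (succ (succ (succ (succ zero)))) (succ (succ (succ (succ zero))))) → succ (succ (succ (succ zero)))) (vcons (Eq Nat (succ (succ (succ (succ zero)))) (succ (succ (succ (succ zero)))) → Nat) zero (λ (v : Eq Nat (succ (succ (succ (succ zero)))) (succ (succ (succ (succ zero))))) → succ zero) (vnil (Eq Nat (succ (succ (succ (succ zero)))) (succ (succ (succ (succ zero)))) → Nat)))
type:
  Vec (Eq Nat (succ (succ (succ (succ zero)))) (succ (succ (succ (succ zero)))) → Nat) (succ (succ zero))
normal-order step count: 3
started in normal form: no
first contracted redex: a beta-redex


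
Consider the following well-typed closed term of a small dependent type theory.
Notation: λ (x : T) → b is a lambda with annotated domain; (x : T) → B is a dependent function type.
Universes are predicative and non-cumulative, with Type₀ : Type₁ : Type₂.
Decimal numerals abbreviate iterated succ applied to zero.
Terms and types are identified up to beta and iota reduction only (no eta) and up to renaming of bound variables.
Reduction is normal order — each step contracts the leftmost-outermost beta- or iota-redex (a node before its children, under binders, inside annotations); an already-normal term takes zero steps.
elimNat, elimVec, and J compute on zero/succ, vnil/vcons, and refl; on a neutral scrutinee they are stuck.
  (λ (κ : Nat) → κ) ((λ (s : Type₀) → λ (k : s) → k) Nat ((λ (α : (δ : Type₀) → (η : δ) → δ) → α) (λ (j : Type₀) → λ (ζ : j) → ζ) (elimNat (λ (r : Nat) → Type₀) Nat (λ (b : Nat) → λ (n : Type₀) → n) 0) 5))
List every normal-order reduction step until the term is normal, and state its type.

reduction (normal order):
  (λ (κ : Nat) → κ) ((λ (s : Type₀) → λ (k : s) → k) Nat ((λ (α : (δ : Type₀) → (η : δ) → δ) → α) (λ (j : Type₀) → λ (ζ : j) → ζ) (elimNat (λ (r : Nat) → Type₀) Nat (λ (b : Nat) → λ (n : Type₀) → n) 0) 5))
  ~> (λ (κ : Type₀) → λ (s : κ) → s) Nat ((λ (k : (α : Type₀) → (δ : α) → α) → k) (λ (η : Type₀) → λ (j : η) → j) (elimNat (λ (ζ : Nat) → Type₀) Nat (λ (r : Nat) → λ (b : Type₀) → b) 0) 5)
  ~> (λ (κ : Nat) → κ) ((λ (s : (k : Type₀) → (α : k) → k) → s) (λ (δ : Type₀) → λ (η : δ) → η) (elimNat (λ (j : Nat) → Type₀) Nat (λ (ζ : Nat) → λ (r : Type₀) → r) 0) 5)
  ~> (λ (κ : (s : Type₀) → (k : s) → s) → κ) (λ (α : Type₀) → λ (δ : α) → δ) (elimNat (λ (η : Nat) → Type₀) Nat (λ (j : Nat) → λ (ζ : Type₀) → ζ) 0) 5
  ~> (λ (κ : Type₀) → λ (s : κ) → s) (elimNat (λ (k : Nat) → Type₀) Nat (λ (α : Nat) → λ (δ : Type₀) → δ) 0) 5
  ~> (λ (κ : elimNat (λ (s : Nat) → Type₀) Nat (λ (k : Nat) → λ (α : Type₀) → α) 0) → κ) 5
  ~> 5
the term's type:
  Nat


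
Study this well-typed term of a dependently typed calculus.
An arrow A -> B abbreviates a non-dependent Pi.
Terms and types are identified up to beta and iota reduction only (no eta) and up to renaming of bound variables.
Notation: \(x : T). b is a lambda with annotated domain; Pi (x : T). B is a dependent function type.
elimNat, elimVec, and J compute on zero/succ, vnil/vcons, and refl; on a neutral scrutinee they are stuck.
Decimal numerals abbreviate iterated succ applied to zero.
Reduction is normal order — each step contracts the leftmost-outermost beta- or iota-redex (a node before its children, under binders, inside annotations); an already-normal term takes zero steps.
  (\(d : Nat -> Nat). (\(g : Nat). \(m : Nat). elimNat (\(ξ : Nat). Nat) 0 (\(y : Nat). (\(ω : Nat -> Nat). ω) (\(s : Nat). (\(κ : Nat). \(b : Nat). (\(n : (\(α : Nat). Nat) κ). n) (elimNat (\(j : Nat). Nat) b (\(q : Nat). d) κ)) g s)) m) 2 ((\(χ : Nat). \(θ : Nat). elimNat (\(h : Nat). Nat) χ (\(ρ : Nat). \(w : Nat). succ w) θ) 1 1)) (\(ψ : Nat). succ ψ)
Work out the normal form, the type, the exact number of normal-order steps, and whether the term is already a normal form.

normal form:
  4
inferred type:
  Nat
steps to reach normal form (normal order): 27
term was already normal: no
first contracted redex: a beta-redex


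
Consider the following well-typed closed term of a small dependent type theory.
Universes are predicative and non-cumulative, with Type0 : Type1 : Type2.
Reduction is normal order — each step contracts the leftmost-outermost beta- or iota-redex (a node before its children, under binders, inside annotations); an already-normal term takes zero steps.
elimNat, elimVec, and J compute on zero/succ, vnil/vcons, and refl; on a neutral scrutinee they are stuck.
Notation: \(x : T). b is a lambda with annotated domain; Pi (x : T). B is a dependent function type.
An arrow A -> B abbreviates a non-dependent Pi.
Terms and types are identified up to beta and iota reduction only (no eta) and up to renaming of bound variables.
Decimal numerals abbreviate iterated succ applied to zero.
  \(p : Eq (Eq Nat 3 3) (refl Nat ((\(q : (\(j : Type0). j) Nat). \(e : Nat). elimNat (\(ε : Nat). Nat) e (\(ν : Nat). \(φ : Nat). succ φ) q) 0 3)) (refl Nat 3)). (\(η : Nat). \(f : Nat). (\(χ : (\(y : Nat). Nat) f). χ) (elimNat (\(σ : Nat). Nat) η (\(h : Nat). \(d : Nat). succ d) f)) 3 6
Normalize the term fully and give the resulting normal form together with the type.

reduced normal form:
  \(p : Eq (Eq Nat 3 3) (refl Nat 3) (refl Nat 3)). 9
inferred type:
  Eq (Eq Nat 3 3) (refl Nat 3) (refl Nat 3) -> Nat


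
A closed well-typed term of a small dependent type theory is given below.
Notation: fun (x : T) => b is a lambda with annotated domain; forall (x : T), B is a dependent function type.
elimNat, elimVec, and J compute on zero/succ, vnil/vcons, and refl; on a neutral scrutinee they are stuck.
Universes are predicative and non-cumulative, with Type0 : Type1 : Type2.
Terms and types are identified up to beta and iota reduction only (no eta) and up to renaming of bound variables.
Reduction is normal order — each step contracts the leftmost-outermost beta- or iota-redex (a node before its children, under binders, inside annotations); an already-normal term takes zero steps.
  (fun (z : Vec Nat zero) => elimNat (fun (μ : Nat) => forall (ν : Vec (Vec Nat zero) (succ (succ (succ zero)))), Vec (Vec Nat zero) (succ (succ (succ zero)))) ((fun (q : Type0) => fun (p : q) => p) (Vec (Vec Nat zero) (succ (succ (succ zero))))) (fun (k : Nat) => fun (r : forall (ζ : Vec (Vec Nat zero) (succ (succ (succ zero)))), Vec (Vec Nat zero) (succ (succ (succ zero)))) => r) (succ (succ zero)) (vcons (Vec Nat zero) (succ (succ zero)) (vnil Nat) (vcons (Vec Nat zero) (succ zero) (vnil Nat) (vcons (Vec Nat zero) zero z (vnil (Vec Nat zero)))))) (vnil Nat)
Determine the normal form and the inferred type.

normal form:
  vcons (Vec Nat zero) (succ (succ zero)) (vnil Nat) (vcons (Vec Nat zero) (succ zero) (vnil Nat) (vcons (Vec Nat zero) zero (vnil Nat) (vnil (Vec Nat zero))))
type:
  Vec (Vec Nat zero) (succ (succ (succ zero)))
observation: the term reaches its normal form after 10 normal-order steps.


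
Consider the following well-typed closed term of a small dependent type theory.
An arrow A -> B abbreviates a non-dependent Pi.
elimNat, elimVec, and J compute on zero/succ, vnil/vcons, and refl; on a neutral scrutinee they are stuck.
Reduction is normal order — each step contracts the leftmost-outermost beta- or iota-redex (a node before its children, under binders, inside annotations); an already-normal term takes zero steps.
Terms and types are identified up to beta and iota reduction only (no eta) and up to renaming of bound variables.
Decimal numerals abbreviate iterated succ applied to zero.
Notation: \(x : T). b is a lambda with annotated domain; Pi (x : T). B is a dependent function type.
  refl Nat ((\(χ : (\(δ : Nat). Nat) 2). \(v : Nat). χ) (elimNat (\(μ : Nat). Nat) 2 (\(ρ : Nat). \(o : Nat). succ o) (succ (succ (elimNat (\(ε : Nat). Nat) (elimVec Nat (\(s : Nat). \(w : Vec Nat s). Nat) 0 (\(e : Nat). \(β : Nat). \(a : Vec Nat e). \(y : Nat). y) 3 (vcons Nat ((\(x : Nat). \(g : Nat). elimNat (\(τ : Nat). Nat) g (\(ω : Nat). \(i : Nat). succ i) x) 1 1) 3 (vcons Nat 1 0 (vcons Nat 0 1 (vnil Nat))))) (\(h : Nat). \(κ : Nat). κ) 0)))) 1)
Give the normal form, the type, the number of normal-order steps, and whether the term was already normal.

normal form:
  refl Nat 4
inferred type:
  Eq Nat 4 4
steps to reach normal form (normal order): 26
already normal: no
first contracted redex: a beta-redex


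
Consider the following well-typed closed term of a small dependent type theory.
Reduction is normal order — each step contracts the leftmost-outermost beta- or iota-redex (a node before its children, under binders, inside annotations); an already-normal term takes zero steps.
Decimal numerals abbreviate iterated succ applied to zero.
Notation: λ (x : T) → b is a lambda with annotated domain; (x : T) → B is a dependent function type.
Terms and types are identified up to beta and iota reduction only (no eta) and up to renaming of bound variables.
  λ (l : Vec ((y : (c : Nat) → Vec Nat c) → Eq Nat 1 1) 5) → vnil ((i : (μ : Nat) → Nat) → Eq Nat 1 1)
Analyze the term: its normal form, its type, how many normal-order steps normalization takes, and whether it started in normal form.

normal form:
  λ (l : Vec ((y : (c : Nat) → Vec Nat c) → Eq Nat 1 1) 5) → vnil ((i : (μ : Nat) → Nat) → Eq Nat 1 1)
inferred type:
  (l : Vec ((y : (c : Nat) → Vec Nat c) → Eq Nat 1 1) 5) → Vec ((i : (μ : Nat) → Nat) → Eq Nat 1 1) 0
steps to reach normal form (normal order): 0
started in normal form: yes


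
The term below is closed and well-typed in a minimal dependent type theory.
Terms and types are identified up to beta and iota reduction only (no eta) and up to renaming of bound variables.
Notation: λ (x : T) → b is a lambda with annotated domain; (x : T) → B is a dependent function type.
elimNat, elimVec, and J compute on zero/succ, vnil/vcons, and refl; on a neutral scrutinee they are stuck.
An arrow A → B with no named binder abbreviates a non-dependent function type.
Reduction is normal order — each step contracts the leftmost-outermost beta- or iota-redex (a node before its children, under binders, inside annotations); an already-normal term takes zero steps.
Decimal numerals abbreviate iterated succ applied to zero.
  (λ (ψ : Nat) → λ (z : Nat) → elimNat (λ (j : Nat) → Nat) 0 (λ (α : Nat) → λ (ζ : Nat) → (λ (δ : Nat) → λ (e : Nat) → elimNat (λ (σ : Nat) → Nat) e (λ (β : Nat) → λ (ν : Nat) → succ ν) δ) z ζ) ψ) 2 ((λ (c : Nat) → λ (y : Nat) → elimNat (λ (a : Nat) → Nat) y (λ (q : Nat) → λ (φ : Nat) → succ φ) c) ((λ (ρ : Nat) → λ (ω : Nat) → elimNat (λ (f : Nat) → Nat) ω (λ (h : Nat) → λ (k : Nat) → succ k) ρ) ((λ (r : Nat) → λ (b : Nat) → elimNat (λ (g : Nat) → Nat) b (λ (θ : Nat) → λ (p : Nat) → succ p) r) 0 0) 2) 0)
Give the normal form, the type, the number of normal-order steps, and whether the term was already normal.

resulting normal form:
  4
type:
  Nat
normal-order step count: 57
already normal: no
first redex: a beta-redex


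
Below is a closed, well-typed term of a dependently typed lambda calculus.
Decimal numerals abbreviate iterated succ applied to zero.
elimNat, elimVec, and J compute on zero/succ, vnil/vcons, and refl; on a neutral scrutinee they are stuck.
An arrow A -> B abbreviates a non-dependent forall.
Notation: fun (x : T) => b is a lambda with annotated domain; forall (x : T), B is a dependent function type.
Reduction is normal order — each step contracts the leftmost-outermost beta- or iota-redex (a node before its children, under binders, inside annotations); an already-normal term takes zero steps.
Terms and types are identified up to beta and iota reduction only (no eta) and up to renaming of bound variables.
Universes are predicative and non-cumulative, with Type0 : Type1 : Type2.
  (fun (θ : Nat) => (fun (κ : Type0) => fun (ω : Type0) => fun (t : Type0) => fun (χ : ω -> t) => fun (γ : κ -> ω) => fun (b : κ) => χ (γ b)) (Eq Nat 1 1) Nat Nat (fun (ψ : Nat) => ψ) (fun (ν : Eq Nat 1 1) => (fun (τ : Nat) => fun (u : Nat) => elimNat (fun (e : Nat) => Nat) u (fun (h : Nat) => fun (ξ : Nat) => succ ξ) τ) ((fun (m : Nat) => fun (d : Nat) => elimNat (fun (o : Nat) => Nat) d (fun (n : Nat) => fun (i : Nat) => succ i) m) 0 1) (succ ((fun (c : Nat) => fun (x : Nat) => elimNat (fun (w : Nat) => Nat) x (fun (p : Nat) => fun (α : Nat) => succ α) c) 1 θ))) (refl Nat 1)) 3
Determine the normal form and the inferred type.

resulting normal form:
  6
the term's type:
  Nat
observation: 24 normal-order steps separate the term from its normal form.


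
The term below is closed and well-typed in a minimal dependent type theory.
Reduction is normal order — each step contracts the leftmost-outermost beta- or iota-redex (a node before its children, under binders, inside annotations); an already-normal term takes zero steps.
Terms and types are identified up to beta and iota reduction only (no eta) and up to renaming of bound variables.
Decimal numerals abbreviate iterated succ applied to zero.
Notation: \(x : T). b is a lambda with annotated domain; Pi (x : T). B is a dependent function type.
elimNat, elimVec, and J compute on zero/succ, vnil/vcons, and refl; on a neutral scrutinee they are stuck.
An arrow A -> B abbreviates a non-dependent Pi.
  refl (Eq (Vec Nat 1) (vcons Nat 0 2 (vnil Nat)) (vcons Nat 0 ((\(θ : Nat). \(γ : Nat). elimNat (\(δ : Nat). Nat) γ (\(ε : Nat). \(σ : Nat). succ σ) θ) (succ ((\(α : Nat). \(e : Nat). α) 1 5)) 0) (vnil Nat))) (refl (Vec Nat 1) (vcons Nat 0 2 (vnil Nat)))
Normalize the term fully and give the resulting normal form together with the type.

normal form:
  refl (Eq (Vec Nat 1) (vcons Nat 0 2 (vnil Nat)) (vcons Nat 0 2 (vnil Nat))) (refl (Vec Nat 1) (vcons Nat 0 2 (vnil Nat)))
inferred type:
  Eq (Eq (Vec Nat 1) (vcons Nat 0 2 (vnil Nat)) (vcons Nat 0 2 (vnil Nat))) (refl (Vec Nat 1) (vcons Nat 0 2 (vnil Nat))) (refl (Vec Nat 1) (vcons Nat 0 2 (vnil Nat)))
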